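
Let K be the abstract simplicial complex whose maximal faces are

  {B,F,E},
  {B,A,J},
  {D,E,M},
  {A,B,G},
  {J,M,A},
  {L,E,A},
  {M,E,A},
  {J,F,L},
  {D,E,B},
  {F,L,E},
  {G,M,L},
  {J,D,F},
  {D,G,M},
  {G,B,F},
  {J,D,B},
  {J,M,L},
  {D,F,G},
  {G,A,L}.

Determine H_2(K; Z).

H_2 = 0.

Take the total order A < B < D < E < F < G < J < L < M on the vertex set. Then K (dimension 2) consists of the simplices:

  0-simplices (9): A, B, D, E, F, G, J, L, M
  1-simplices (27): AB, AE, AG, AJ, AL, AM, BD, BE, BF, BG, BJ, DE, DF, DG, DJ, DM, EF, EL, EM, FG, FJ, FL, GL, GM, JL, JM, LM
  2-simplices (18): ABG, ABJ, AEL, AEM, AGL, AJM, BDE, BDJ, BEF, BFG, DEM, DFG, DFJ, DGM, EFL, FJL, GLM, JLM

Hence C_0 ≅ Z^9, C_1 ≅ Z^27, C_2 ≅ Z^18.

Boundary ∂_1: C_1 → C_0 sends each edge [p,q] (with p < q) to q − p. For instance
  ∂AM = M − A.
This gives a 9×27 integer matrix of rank 8; reducing to Smith normal form yields diagonal entries (1,1,1,1,1,1,1,1).

Boundary ∂_2: C_2 → C_1 sends each 2-simplex [p,q,r] to [q,r] − [p,r] + [p,q]. For instance
  ∂GLM = LM − GM + GL,
  ∂AEM = EM − AM + AE.
The 27×18 boundary matrix has rank 18 and Smith normal form diag(1,1,1,1,1,1,1,1,1,1,1,1,1,1,1,1,1,2).

Computing H_k = (kernel of ∂_k) / (image of ∂_{k+1}):

  H_2: rank ker ∂_2 − rank ∂_3 = (18 − 18) − 0 = 0, and there is no ∂_3, so H_2 ≅ 0.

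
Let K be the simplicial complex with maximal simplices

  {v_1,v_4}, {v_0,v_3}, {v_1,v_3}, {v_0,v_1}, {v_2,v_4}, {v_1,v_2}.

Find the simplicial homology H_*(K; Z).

H_0 = Z,  H_1 = Z^2.

We work with the vertex ordering v_0 < v_1 < v_2 < v_3 < v_4. The simplices of K, each written with vertices in increasing order, are:

  0-simplices (5): [v_0], [v_1], [v_2], [v_3], [v_4]
  1-simplices (6): [v_0,v_1], [v_0,v_3], [v_1,v_2], [v_1,v_3], [v_1,v_4], [v_2,v_4]

so the chain groups are C_0 ≅ Z^5, C_1 ≅ Z^6.

The boundary map ∂_1: C_1 → C_0 is given by ∂[p,q] = [q] − [p]. For instance
  ∂[v_1,v_2] = [v_2] − [v_1].
As a 5×6 matrix over Z this has rank 4, with invariant factors (1,1,1,1).

Computing H_k = (kernel of ∂_k) / (image of ∂_{k+1}):

  H_0: rank C_0 − rank ∂_1 = 5 − 4 = 1, and the invariant factors of ∂_1 are all 1, so H_0 ≅ Z.
  H_1: rank ker ∂_1 − rank ∂_2 = (6 − 4) − 0 = 2, and there is no ∂_2, so H_1 ≅ Z^2.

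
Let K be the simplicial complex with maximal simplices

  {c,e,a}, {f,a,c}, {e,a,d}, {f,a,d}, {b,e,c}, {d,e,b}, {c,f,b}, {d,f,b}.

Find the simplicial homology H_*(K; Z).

H_0 ≅ Z,  H_1 = 0,  H_2 ≅ Z.

We work with the vertex ordering a < b < c < d < e < f. The simplices of K, each written with vertices in increasing order, are:

  0-simplices (6): a, b, c, d, e, f
  1-simplices (12): ac, ad, ae, af, bc, bd, be, bf, ce, cf, de, df
  2-simplices (8): ace, acf, ade, adf, bce, bcf, bde, bdf

Hence C_0 ≅ Z^6, C_1 ≅ Z^12, C_2 ≅ Z^8.

Boundary ∂_1: C_1 → C_0 is given by ∂[p,q] = [q] − [p]. For instance
  ∂df = f − d.
As a 6×12 matrix over Z this has rank 5, with invariant factors (1,1,1,1,1).

The boundary map ∂_2: C_2 → C_1 sends each 2-simplex [p,q,r] to [q,r] − [p,r] + [p,q]. For instance
  ∂acf = cf − af + ac,
  ∂bcf = cf − bf + bc.
This gives a 12×8 integer matrix of rank 7; reducing to Smith normal form yields diagonal entries (1,1,1,1,1,1,1).

Computing H_k = (kernel of ∂_k) / (image of ∂_{k+1}):

  H_0: rank C_0 − rank ∂_1 = 6 − 5 = 1, and the invariant factors of ∂_1 are all 1, so H_0 = Z.
  H_1: rank ker ∂_1 − rank ∂_2 = (12 − 5) − 7 = 0, and the invariant factors of ∂_2 are all 1, so H_1 = 0.
  H_2: rank ker ∂_2 − rank ∂_3 = (8 − 7) − 0 = 1, and there is no ∂_3, so H_2 = Z.

As a check, the Euler characteristic is 6 − 12 + 8 = 2, which agrees with 1 − 0 + 1 = 2.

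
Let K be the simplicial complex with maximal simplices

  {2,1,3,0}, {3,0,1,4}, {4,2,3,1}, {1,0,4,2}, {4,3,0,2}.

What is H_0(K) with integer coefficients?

Fix the vertex order 0 < 1 < 2 < 3 < 4 and write every simplex with vertices in increasing order. Then dim K = 3 and the simplices of K are:

  0-simplices (5): [0], [1], [2], [3], [4]
  1-simplices (10): [0,1], [0,2], [0,3], [0,4], [1,2], [1,3], [1,4], [2,3], [2,4], [3,4]
  2-simplices (10): [0,1,2], [0,1,3], [0,1,4], [0,2,3], [0,2,4], [0,3,4], [1,2,3], [1,2,4], [1,3,4], [2,3,4]
  3-simplices (5): [0,1,2,3], [0,1,2,4], [0,1,3,4], [0,2,3,4], [1,2,3,4]

giving chain groups C_0 ≅ Z^5, C_1 ≅ Z^10, C_2 ≅ Z^10, C_3 ≅ Z^5.

∂_1: C_1 → C_0 sends each edge [p,q] (with p < q) to q − p. For instance
  ∂[2,4] = [4] − [2].
As a 5×10 matrix over Z this has rank 4, with invariant factors (1,1,1,1).

The boundary map ∂_2: C_2 → C_1 acts by ∂[p,q,r] = [q,r] − [p,r] + [p,q]. For instance
  ∂[0,2,3] = [2,3] − [0,3] + [0,2],
  ∂[0,1,2] = [1,2] − [0,2] + [0,1].
The 10×10 boundary matrix has rank 6 and Smith normal form diag(1,1,1,1,1,1).

The boundary map ∂_3: C_3 → C_2 sends each 3-simplex σ to the alternating sum Σ_i (−1)^i (σ with its i-th vertex removed). For instance
  ∂[0,1,2,3] = [1,2,3] − [0,2,3] + [0,1,3] − [0,1,2],
  ∂[0,2,3,4] = [2,3,4] − [0,3,4] + [0,2,4] − [0,2,3].
As a 10×5 matrix over Z this has rank 4, with invariant factors (1,1,1,1).

Reading off H_k = ker ∂_k / im ∂_{k+1}:

  H_0: rank C_0 − rank ∂_1 = 5 − 4 = 1, and the invariant factors of ∂_1 are all 1, so H_0 ≅ Z.

(K is a triangulation of the 3-sphere S^3.)

H_0 ≅ Z.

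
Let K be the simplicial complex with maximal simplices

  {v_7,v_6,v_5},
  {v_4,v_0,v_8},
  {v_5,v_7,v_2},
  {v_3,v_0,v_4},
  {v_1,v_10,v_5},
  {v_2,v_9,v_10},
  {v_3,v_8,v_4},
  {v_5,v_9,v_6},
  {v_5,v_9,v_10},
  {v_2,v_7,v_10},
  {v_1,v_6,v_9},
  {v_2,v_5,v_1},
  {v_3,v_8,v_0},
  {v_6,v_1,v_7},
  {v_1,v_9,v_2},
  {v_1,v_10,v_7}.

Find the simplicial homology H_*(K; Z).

H_0 = Z^2,  H_1 = Z/2,  H_2 = Z.

Take the total order v_0 < v_1 < v_2 < v_3 < v_4 < v_5 < v_6 < v_7 < v_8 < v_9 < v_10 on the vertex set. Then K (dimension 2) consists of the simplices:

  0-simplices (11): [v_0], [v_1], [v_2], [v_3], [v_4], [v_5], [v_6], [v_7], [v_8], [v_9], [v_10]
  1-simplices (24): (24 of them)
  2-simplices (16): (16 of them)

so the chain groups are C_0 ≅ Z^11, C_1 ≅ Z^24, C_2 ≅ Z^16.

∂_1: C_1 → C_0 is given by ∂[p,q] = [q] − [p]. For instance
  ∂[v_6,v_9] = [v_9] − [v_6].
As a 11×24 matrix over Z this has rank 9, with invariant factors (1,1,1,1,1,1,1,1,1).

Boundary ∂_2: C_2 → C_1 acts by ∂[p,q,r] = [q,r] − [p,r] + [p,q]. For instance
  ∂[v_1,v_5,v_10] = [v_5,v_10] − [v_1,v_10] + [v_1,v_5],
  ∂[v_2,v_7,v_10] = [v_7,v_10] − [v_2,v_10] + [v_2,v_7].
The resulting 24×16 matrix has rank 15, and its Smith normal form has invariant factors (1,1,1,1,1,1,1,1,1,1,1,1,1,1,2).

Reading off H_k = ker ∂_k / im ∂_{k+1}:

  H_0: rank C_0 − rank ∂_1 = 11 − 9 = 2, and the invariant factors of ∂_1 are all 1, so H_0 = Z^2.
  H_1: rank ker ∂_1 − rank ∂_2 = (24 − 9) − 15 = 0, and ∂_2 has invariant factor 2 > 1, so H_1 = Z/2.
  H_2: rank ker ∂_2 − rank ∂_3 = (16 − 15) − 0 = 1, and there is no ∂_3, so H_2 = Z.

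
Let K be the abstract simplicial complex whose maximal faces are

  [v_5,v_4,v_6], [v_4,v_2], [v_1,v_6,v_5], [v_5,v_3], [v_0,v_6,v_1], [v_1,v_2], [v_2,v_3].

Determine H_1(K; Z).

H_1 ≅ Z^2.

K has 7 vertices, 11 edges, 3 triangles.
rank ∂_1 = 6, rank ∂_2 = 3 ⇒ b_1 = 11 − 6 − 3 = 2; all invariant factors of ∂_2 are 1 so no torsion. So H_1 ≅ Z^2.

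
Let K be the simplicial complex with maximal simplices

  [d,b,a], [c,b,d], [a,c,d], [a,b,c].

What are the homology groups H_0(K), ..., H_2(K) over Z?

H_0 = Z,  H_1 = 0,  H_2 = Z.

We work with the vertex ordering a < b < c < d. The simplices of K, each written with vertices in increasing order, are:

  0-simplices (4): a, b, c, d
  1-simplices (6): ab, ac, ad, bc, bd, cd
  2-simplices (4): abc, abd, acd, bcd

giving chain groups C_0 ≅ Z^4, C_1 ≅ Z^6, C_2 ≅ Z^4.

Boundary ∂_1: C_1 → C_0 sends each edge [p,q] (with p < q) to q − p. For instance
  ∂bc = c − b.
The resulting 4×6 matrix has rank 3, and its Smith normal form has invariant factors (1,1,1).

Boundary ∂_2: C_2 → C_1 maps a triangle to the signed sum of its edges. For instance
  ∂abd = bd − ad + ab,
  ∂bcd = cd − bd + bc.
As a 6×4 matrix over Z this has rank 3, with invariant factors (1,1,1).

From H_k ≅ ker(∂_k) / im(∂_{k+1}) we obtain:

  H_0: rank C_0 − rank ∂_1 = 4 − 3 = 1, and the invariant factors of ∂_1 are all 1, so H_0 = Z.
  H_1: rank ker ∂_1 − rank ∂_2 = (6 − 3) − 3 = 0, and the invariant factors of ∂_2 are all 1, so H_1 = 0.
  H_2: rank ker ∂_2 − rank ∂_3 = (4 − 3) − 0 = 1, and there is no ∂_3, so H_2 = Z.

As a check, the Euler characteristic is 4 − 6 + 4 = 2, which agrees with 1 − 0 + 1 = 2.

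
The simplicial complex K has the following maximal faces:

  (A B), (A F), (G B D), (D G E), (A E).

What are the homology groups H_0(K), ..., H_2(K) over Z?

We work with the vertex ordering A < B < D < E < F < G. The simplices of K, each written with vertices in increasing order, are:

  0-simplices (6): A, B, D, E, F, G
  1-simplices (8): AB, AE, AF, BD, BG, DE, DG, EG
  2-simplices (2): BDG, DEG

giving chain groups C_0 ≅ Z^6, C_1 ≅ Z^8, C_2 ≅ Z^2.

∂_1: C_1 → C_0 sends each edge [p,q] (with p < q) to q − p. For instance
  ∂AB = B − A.
This gives a 6×8 integer matrix of rank 5; reducing to Smith normal form yields diagonal entries (1,1,1,1,1).

Boundary ∂_2: C_2 → C_1 acts by ∂[p,q,r] = [q,r] − [p,r] + [p,q]. For instance
  ∂BDG = DG − BG + BD,
  ∂DEG = EG − DG + DE.
This gives a 8×2 integer matrix of rank 2; reducing to Smith normal form yields diagonal entries (1,1).

From H_k ≅ ker(∂_k) / im(∂_{k+1}) we obtain:

  H_0: rank C_0 − rank ∂_1 = 6 − 5 = 1, and the invariant factors of ∂_1 are all 1, so H_0 = Z.
  H_1: rank ker ∂_1 − rank ∂_2 = (8 − 5) − 2 = 1, and the invariant factors of ∂_2 are all 1, so H_1 = Z.
  H_2: rank ker ∂_2 − rank ∂_3 = (2 − 2) − 0 = 0, and there is no ∂_3, so H_2 = 0.

As a check, the Euler characteristic is 6 − 8 + 2 = 0, which agrees with 1 − 1 + 0 = 0.

H_0 ≅ Z,  H_1 ≅ Z,  H_2 = 0.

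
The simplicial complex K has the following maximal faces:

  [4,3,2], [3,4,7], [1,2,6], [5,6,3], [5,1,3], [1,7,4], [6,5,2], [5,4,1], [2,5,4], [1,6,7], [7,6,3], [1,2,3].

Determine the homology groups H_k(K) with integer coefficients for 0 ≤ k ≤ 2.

H_0 = Z,  H_1 = Z/2Z,  H_2 = 0.

Order the vertices as 1 < 2 < 3 < 4 < 5 < 6 < 7. Listing each simplex with vertices in this order, K has dimension 2 with simplices:

  0-simplices (7): [1], [2], [3], [4], [5], [6], [7]
  1-simplices (18): [1,2], [1,3], [1,4], [1,5], [1,6], [1,7], [2,3], [2,4], [2,5], [2,6], [3,4], [3,5], [3,6], [3,7], [4,5], [4,7], [5,6], [6,7]
  2-simplices (12): [1,2,3], [1,2,6], [1,3,5], [1,4,5], [1,4,7], [1,6,7], [2,3,4], [2,4,5], [2,5,6], [3,4,7], [3,5,6], [3,6,7]

so the chain groups are C_0 ≅ Z^7, C_1 ≅ Z^18, C_2 ≅ Z^12.

∂_1: C_1 → C_0 maps an edge to its endpoints' difference, ∂[p,q] = q − p. For instance
  ∂[3,4] = [4] − [3].
This gives a 7×18 integer matrix of rank 6; reducing to Smith normal form yields diagonal entries (1,1,1,1,1,1).

∂_2: C_2 → C_1 sends each 2-simplex [p,q,r] to [q,r] − [p,r] + [p,q]. For instance
  ∂[3,5,6] = [5,6] − [3,6] + [3,5],
  ∂[1,2,6] = [2,6] − [1,6] + [1,2].
The resulting 18×12 matrix has rank 12, and its Smith normal form has invariant factors (1,1,1,1,1,1,1,1,1,1,1,2).

Now H_k = ker ∂_k / im ∂_{k+1}, so:

  H_0: rank C_0 − rank ∂_1 = 7 − 6 = 1, and the invariant factors of ∂_1 are all 1, so H_0 ≅ Z.
  H_1: rank ker ∂_1 − rank ∂_2 = (18 − 6) − 12 = 0, and ∂_2 has invariant factor 2 > 1, so H_1 ≅ Z/2Z.
  H_2: rank ker ∂_2 − rank ∂_3 = (12 − 12) − 0 = 0, and there is no ∂_3, so H_2 ≅ 0.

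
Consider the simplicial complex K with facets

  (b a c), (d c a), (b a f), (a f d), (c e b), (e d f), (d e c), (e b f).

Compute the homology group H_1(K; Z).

H_1 = 0.

Fix the vertex order a < b < c < d < e < f and write every simplex with vertices in increasing order. Then dim K = 2 and the simplices of K are:

  0-simplices (6): a, b, c, d, e, f
  1-simplices (12): ab, ac, ad, af, bc, be, bf, cd, ce, de, df, ef
  2-simplices (8): abc, abf, acd, adf, bce, bef, cde, def

so the chain groups are C_0 ≅ Z^6, C_1 ≅ Z^12, C_2 ≅ Z^8.

∂_1: C_1 → C_0 is given by ∂[p,q] = [q] − [p].
This gives a 6×12 integer matrix of rank 5; reducing to Smith normal form yields diagonal entries (1,1,1,1,1).

Boundary ∂_2: C_2 → C_1 sends each 2-simplex [p,q,r] to [q,r] − [p,r] + [p,q]. For instance
  ∂bce = ce − be + bc,
  ∂abc = bc − ac + ab.
The resulting 12×8 matrix has rank 7, and its Smith normal form has invariant factors (1,1,1,1,1,1,1).

Computing H_k = (kernel of ∂_k) / (image of ∂_{k+1}):

  H_1: rank ker ∂_1 − rank ∂_2 = (12 − 5) − 7 = 0, and the invariant factors of ∂_2 are all 1, so H_1 = 0.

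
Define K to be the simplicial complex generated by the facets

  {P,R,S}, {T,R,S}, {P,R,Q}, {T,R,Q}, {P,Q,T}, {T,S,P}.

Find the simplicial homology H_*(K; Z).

We work with the vertex ordering P < Q < R < S < T. The simplices of K, each written with vertices in increasing order, are:

  0-simplices (5): P, Q, R, S, T
  1-simplices (9): PQ, PR, PS, PT, QR, QT, RS, RT, ST
  2-simplices (6): PQR, PQT, PRS, PST, QRT, RST

Hence C_0 ≅ Z^5, C_1 ≅ Z^9, C_2 ≅ Z^6.

The boundary map ∂_1: C_1 → C_0 is given by ∂[p,q] = [q] − [p]. For instance
  ∂RS = S − R.
The 5×9 boundary matrix has rank 4 and Smith normal form diag(1,1,1,1).

Boundary ∂_2: C_2 → C_1 maps a triangle to the signed sum of its edges. For instance
  ∂RST = ST − RT + RS,
  ∂QRT = RT − QT + QR.
The 9×6 boundary matrix has rank 5 and Smith normal form diag(1,1,1,1,1).

Computing H_k = (kernel of ∂_k) / (image of ∂_{k+1}):

  H_0: rank C_0 − rank ∂_1 = 5 − 4 = 1, and the invariant factors of ∂_1 are all 1, so H_0 ≅ Z.
  H_1: rank ker ∂_1 − rank ∂_2 = (9 − 4) − 5 = 0, and the invariant factors of ∂_2 are all 1, so H_1 ≅ 0.
  H_2: rank ker ∂_2 − rank ∂_3 = (6 − 5) − 0 = 1, and there is no ∂_3, so H_2 ≅ Z.

H_0 = Z,  H_1 = 0,  H_2 = Z.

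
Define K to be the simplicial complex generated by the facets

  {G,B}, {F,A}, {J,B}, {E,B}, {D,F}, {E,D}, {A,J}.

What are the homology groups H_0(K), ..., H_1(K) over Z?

Order the vertices as A < B < D < E < F < G < J. Listing each simplex with vertices in this order, K has dimension 1 with simplices:

  0-simplices (7): A, B, D, E, F, G, J
  1-simplices (7): AF, AJ, BE, BG, BJ, DE, DF

giving chain groups C_0 ≅ Z^7, C_1 ≅ Z^7.

Boundary ∂_1: C_1 → C_0 is given by ∂[p,q] = [q] − [p].
The 7×7 boundary matrix has rank 6 and Smith normal form diag(1,1,1,1,1,1).

Computing H_k = (kernel of ∂_k) / (image of ∂_{k+1}):

  H_0: rank C_0 − rank ∂_1 = 7 − 6 = 1, and the invariant factors of ∂_1 are all 1, so H_0 = Z.
  H_1: rank ker ∂_1 − rank ∂_2 = (7 − 6) − 0 = 1, and there is no ∂_2, so H_1 = Z.

H_0 ≅ Z,  H_1 ≅ Z.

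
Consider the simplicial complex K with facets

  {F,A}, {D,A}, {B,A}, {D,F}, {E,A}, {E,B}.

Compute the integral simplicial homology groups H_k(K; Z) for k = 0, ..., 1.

Order the vertices as A < B < D < E < F. Listing each simplex with vertices in this order, K has dimension 1 with simplices:

  0-simplices (5): A, B, D, E, F
  1-simplices (6): AB, AD, AE, AF, BE, DF

giving chain groups C_0 ≅ Z^5, C_1 ≅ Z^6.

∂_1: C_1 → C_0 is given by ∂[p,q] = [q] − [p].
The resulting 5×6 matrix has rank 4, and its Smith normal form has invariant factors (1,1,1,1).

Reading off H_k = ker ∂_k / im ∂_{k+1}:

  H_0: rank C_0 − rank ∂_1 = 5 − 4 = 1, and the invariant factors of ∂_1 are all 1, so H_0 ≅ Z.
  H_1: rank ker ∂_1 − rank ∂_2 = (6 − 4) − 0 = 2, and there is no ∂_2, so H_1 ≅ Z^2.

(K is a triangulation of a wedge of 2 circles.)

H_0 ≅ Z,  H_1 ≅ Z^2.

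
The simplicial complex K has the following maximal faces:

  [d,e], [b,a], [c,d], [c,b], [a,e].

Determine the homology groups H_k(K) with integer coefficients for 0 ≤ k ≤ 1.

Fix the vertex order a < b < c < d < e and write every simplex with vertices in increasing order. Then dim K = 1 and the simplices of K are:

  0-simplices (5): a, b, c, d, e
  1-simplices (5): ab, ae, bc, cd, de

so the chain groups are C_0 ≅ Z^5, C_1 ≅ Z^5.

Boundary ∂_1: C_1 → C_0 maps an edge to its endpoints' difference, ∂[p,q] = q − p.
The resulting 5×5 matrix has rank 4, and its Smith normal form has invariant factors (1,1,1,1).

From H_k ≅ ker(∂_k) / im(∂_{k+1}) we obtain:

  H_0: rank C_0 − rank ∂_1 = 5 − 4 = 1, and the invariant factors of ∂_1 are all 1, so H_0 = Z.
  H_1: rank ker ∂_1 − rank ∂_2 = (5 − 4) − 0 = 1, and there is no ∂_2, so H_1 = Z.

(K is a triangulation of the circle S^1.)

H_0 = Z,  H_1 = Z.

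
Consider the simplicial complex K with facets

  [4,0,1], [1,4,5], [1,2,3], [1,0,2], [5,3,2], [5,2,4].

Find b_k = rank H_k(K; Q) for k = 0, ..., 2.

Take the total order 0 < 1 < 2 < 3 < 4 < 5 on the vertex set. Then K (dimension 2) consists of the simplices:

  0-simplices (6): [0], [1], [2], [3], [4], [5]
  1-simplices (12): [0,1], [0,2], [0,4], [1,2], [1,3], [1,4], [1,5], [2,3], [2,4], [2,5], [3,5], [4,5]
  2-simplices (6): [0,1,2], [0,1,4], [1,2,3], [1,4,5], [2,3,5], [2,4,5]

so the chain groups are C_0 ≅ Z^6, C_1 ≅ Z^12, C_2 ≅ Z^6.

The boundary map ∂_1: C_1 → C_0 maps an edge to its endpoints' difference, ∂[p,q] = q − p.
The 6×12 boundary matrix has rank 5 and Smith normal form diag(1,1,1,1,1).

∂_2: C_2 → C_1 maps a triangle to the signed sum of its edges. For instance
  ∂[0,1,2] = [1,2] − [0,2] + [0,1],
  ∂[2,4,5] = [4,5] − [2,5] + [2,4].
The resulting 12×6 matrix has rank 6, and its Smith normal form has invariant factors (1,1,1,1,1,1).

Reading off H_k = ker ∂_k / im ∂_{k+1}:

  H_0: rank C_0 − rank ∂_1 = 6 − 5 = 1, and the invariant factors of ∂_1 are all 1, so H_0 = Z.
  H_1: rank ker ∂_1 − rank ∂_2 = (12 − 5) − 6 = 1, and the invariant factors of ∂_2 are all 1, so H_1 = Z.
  H_2: rank ker ∂_2 − rank ∂_3 = (6 − 6) − 0 = 0, and there is no ∂_3, so H_2 = 0.

As a check, the Euler characteristic is 6 − 12 + 6 = 0, which agrees with 1 − 1 + 0 = 0.

Hence the Betti numbers are b_0 = 1, b_1 = 1, b_2 = 0.

b_0 = 1, b_1 = 1, b_2 = 0.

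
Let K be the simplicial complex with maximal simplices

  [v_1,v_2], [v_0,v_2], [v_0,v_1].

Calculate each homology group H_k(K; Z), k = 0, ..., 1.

H_0 = Z,  H_1 = Z.

K has 3 vertices, 3 edges.
rank ∂_0 = 0, rank ∂_1 = 2 ⇒ b_0 = 3 − 0 − 2 = 1; all invariant factors of ∂_1 are 1 so no torsion. So H_0 ≅ Z.
rank ∂_1 = 2, rank ∂_2 = 0 ⇒ b_1 = 3 − 2 − 0 = 1. So H_1 ≅ Z.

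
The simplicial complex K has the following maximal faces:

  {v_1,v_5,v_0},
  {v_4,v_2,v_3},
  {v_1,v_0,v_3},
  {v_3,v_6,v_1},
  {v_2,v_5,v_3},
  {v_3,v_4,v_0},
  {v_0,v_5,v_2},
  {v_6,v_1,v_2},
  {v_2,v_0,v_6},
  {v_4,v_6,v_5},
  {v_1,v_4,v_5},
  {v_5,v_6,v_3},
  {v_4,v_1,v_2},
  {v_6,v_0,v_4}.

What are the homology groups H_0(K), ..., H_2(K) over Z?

Order the vertices as v_0 < v_1 < v_2 < v_3 < v_4 < v_5 < v_6. Listing each simplex with vertices in this order, K has dimension 2 with simplices:

  0-simplices (7): [v_0], [v_1], [v_2], [v_3], [v_4], [v_5], [v_6]
  1-simplices (21): (21 of them)
  2-simplices (14): (14 of them)

giving chain groups C_0 ≅ Z^7, C_1 ≅ Z^21, C_2 ≅ Z^14.

∂_1: C_1 → C_0 sends each edge [p,q] (with p < q) to q − p. For instance
  ∂[v_2,v_3] = [v_3] − [v_2].
This gives a 7×21 integer matrix of rank 6; reducing to Smith normal form yields diagonal entries (1,1,1,1,1,1).

Boundary ∂_2: C_2 → C_1 acts by ∂[p,q,r] = [q,r] − [p,r] + [p,q]. For instance
  ∂[v_2,v_3,v_5] = [v_3,v_5] − [v_2,v_5] + [v_2,v_3],
  ∂[v_1,v_2,v_6] = [v_2,v_6] − [v_1,v_6] + [v_1,v_2].
As a 21×14 matrix over Z this has rank 13, with invariant factors (1,1,1,1,1,1,1,1,1,1,1,1,1).

Reading off H_k = ker ∂_k / im ∂_{k+1}:

  H_0: rank C_0 − rank ∂_1 = 7 − 6 = 1, and the invariant factors of ∂_1 are all 1, so H_0 = Z.
  H_1: rank ker ∂_1 − rank ∂_2 = (21 − 6) − 13 = 2, and the invariant factors of ∂_2 are all 1, so H_1 = Z^2.
  H_2: rank ker ∂_2 − rank ∂_3 = (14 − 13) − 0 = 1, and there is no ∂_3, so H_2 = Z.

(K is a triangulation of the torus T^2.)

H_0 = Z,  H_1 = Z^2,  H_2 = Z.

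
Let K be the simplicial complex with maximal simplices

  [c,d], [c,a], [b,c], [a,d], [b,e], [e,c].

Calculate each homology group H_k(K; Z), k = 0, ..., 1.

Take the total order a < b < c < d < e on the vertex set. Then K (dimension 1) consists of the simplices:

  0-simplices (5): a, b, c, d, e
  1-simplices (6): ac, ad, bc, be, cd, ce

giving chain groups C_0 ≅ Z^5, C_1 ≅ Z^6.

The boundary map ∂_1: C_1 → C_0 maps an edge to its endpoints' difference, ∂[p,q] = q − p. For instance
  ∂ad = d − a.
As a 5×6 matrix over Z this has rank 4, with invariant factors (1,1,1,1).

Computing H_k = (kernel of ∂_k) / (image of ∂_{k+1}):

  H_0: rank C_0 − rank ∂_1 = 5 − 4 = 1, and the invariant factors of ∂_1 are all 1, so H_0 = Z.
  H_1: rank ker ∂_1 − rank ∂_2 = (6 − 4) − 0 = 2, and there is no ∂_2, so H_1 = Z^2.

As a check, the Euler characteristic is 5 − 6 = -1, which agrees with 1 − 2 = -1.

H_0 = Z,  H_1 = Z^2.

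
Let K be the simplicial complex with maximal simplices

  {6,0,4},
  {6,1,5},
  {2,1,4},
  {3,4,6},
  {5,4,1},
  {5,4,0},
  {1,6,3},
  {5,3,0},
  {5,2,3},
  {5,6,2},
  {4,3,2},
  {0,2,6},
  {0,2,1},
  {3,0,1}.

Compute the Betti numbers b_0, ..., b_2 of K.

Take the total order 0 < 1 < 2 < 3 < 4 < 5 < 6 on the vertex set. Then K (dimension 2) consists of the simplices:

  0-simplices (7): [0], [1], [2], [3], [4], [5], [6]
  1-simplices (21): [0,1], [0,2], [0,3], [0,4], [0,5], [0,6], [1,2], [1,3], [1,4], [1,5], [1,6], [2,3], [2,4], [2,5], [2,6], [3,4], [3,5], [3,6], [4,5], [4,6], [5,6]
  2-simplices (14): [0,1,2], [0,1,3], [0,2,6], [0,3,5], [0,4,5], [0,4,6], [1,2,4], [1,3,6], [1,4,5], [1,5,6], [2,3,4], [2,3,5], [2,5,6], [3,4,6]

Hence C_0 ≅ Z^7, C_1 ≅ Z^21, C_2 ≅ Z^14.

The boundary map ∂_1: C_1 → C_0 is given by ∂[p,q] = [q] − [p].
The 7×21 boundary matrix has rank 6 and Smith normal form diag(1,1,1,1,1,1).

The boundary map ∂_2: C_2 → C_1 acts by ∂[p,q,r] = [q,r] − [p,r] + [p,q]. For instance
  ∂[0,3,5] = [3,5] − [0,5] + [0,3],
  ∂[0,1,2] = [1,2] − [0,2] + [0,1].
The 21×14 boundary matrix has rank 13 and Smith normal form diag(1,1,1,1,1,1,1,1,1,1,1,1,1).

Now H_k = ker ∂_k / im ∂_{k+1}, so:

  H_0: rank C_0 − rank ∂_1 = 7 − 6 = 1, and the invariant factors of ∂_1 are all 1, so H_0 = Z.
  H_1: rank ker ∂_1 − rank ∂_2 = (21 − 6) − 13 = 2, and the invariant factors of ∂_2 are all 1, so H_1 = Z^2.
  H_2: rank ker ∂_2 − rank ∂_3 = (14 − 13) − 0 = 1, and there is no ∂_3, so H_2 = Z.

Hence the Betti numbers are b_0 = 1, b_1 = 2, b_2 = 1.

b_0 = 1, b_1 = 2, b_2 = 1.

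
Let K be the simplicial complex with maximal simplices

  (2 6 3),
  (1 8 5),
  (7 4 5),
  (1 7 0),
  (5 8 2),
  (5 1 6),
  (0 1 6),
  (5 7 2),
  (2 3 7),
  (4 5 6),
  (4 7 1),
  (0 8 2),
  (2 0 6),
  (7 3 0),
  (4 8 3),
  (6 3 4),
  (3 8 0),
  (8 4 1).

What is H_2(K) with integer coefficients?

H_2 = 0.

K has 9 vertices, 27 edges, 18 triangles.
rank ∂_2 = 18, rank ∂_3 = 0 ⇒ b_2 = 18 − 18 − 0 = 0. So H_2 ≅ 0.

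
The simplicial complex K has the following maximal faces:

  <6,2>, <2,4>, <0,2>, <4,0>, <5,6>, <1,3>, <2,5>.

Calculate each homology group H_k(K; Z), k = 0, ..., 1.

H_0 = Z^2,  H_1 = Z^2.

Order the vertices as 0 < 1 < 2 < 3 < 4 < 5 < 6. Listing each simplex with vertices in this order, K has dimension 1 with simplices:

  0-simplices (7): [0], [1], [2], [3], [4], [5], [6]
  1-simplices (7): [0,2], [0,4], [1,3], [2,4], [2,5], [2,6], [5,6]

Hence C_0 ≅ Z^7, C_1 ≅ Z^7.

The boundary map ∂_1: C_1 → C_0 maps an edge to its endpoints' difference, ∂[p,q] = q − p. For instance
  ∂[2,5] = [5] − [2].
The 7×7 boundary matrix has rank 5 and Smith normal form diag(1,1,1,1,1).

From H_k ≅ ker(∂_k) / im(∂_{k+1}) we obtain:

  H_0: rank C_0 − rank ∂_1 = 7 − 5 = 2, and the invariant factors of ∂_1 are all 1, so H_0 = Z^2.
  H_1: rank ker ∂_1 − rank ∂_2 = (7 − 5) − 0 = 2, and there is no ∂_2, so H_1 = Z^2.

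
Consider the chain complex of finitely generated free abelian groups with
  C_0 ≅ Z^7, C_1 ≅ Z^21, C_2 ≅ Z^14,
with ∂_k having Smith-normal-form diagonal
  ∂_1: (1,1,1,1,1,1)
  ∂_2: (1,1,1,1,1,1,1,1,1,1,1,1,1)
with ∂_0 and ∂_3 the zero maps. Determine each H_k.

H_0: b_0 = 7 − 0 − 6 = 1; torsion from ∂_1 factors > 1: none. So H_0 = Z.
H_1: b_1 = 21 − 6 − 13 = 2; torsion from ∂_2 factors > 1: none. So H_1 = Z^2.
H_2: b_2 = 14 − 13 − 0 = 1; torsion from ∂_3 factors > 1: none. So H_2 = Z.

H_0 = Z,  H_1 = Z^2,  H_2 = Z.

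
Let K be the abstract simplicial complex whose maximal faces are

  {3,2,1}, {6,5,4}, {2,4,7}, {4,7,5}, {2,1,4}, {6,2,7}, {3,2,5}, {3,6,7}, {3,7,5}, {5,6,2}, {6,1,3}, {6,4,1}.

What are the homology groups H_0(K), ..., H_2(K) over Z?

Take the total order 1 < 2 < 3 < 4 < 5 < 6 < 7 on the vertex set. Then K (dimension 2) consists of the simplices:

  0-simplices (7): [1], [2], [3], [4], [5], [6], [7]
  1-simplices (18): [1,2], [1,3], [1,4], [1,6], [2,3], [2,4], [2,5], [2,6], [2,7], [3,5], [3,6], [3,7], [4,5], [4,6], [4,7], [5,6], [5,7], [6,7]
  2-simplices (12): [1,2,3], [1,2,4], [1,3,6], [1,4,6], [2,3,5], [2,4,7], [2,5,6], [2,6,7], [3,5,7], [3,6,7], [4,5,6], [4,5,7]

giving chain groups C_0 ≅ Z^7, C_1 ≅ Z^18, C_2 ≅ Z^12.

Boundary ∂_1: C_1 → C_0 is given by ∂[p,q] = [q] − [p].
The resulting 7×18 matrix has rank 6, and its Smith normal form has invariant factors (1,1,1,1,1,1).

∂_2: C_2 → C_1 acts by ∂[p,q,r] = [q,r] − [p,r] + [p,q]. For instance
  ∂[2,5,6] = [5,6] − [2,6] + [2,5],
  ∂[3,6,7] = [6,7] − [3,7] + [3,6].
As a 18×12 matrix over Z this has rank 12, with invariant factors (1,1,1,1,1,1,1,1,1,1,1,2).

Computing H_k = (kernel of ∂_k) / (image of ∂_{k+1}):

  H_0: rank C_0 − rank ∂_1 = 7 − 6 = 1, and the invariant factors of ∂_1 are all 1, so H_0 ≅ Z.
  H_1: rank ker ∂_1 − rank ∂_2 = (18 − 6) − 12 = 0, and ∂_2 has invariant factor 2 > 1, so H_1 ≅ Z/2.
  H_2: rank ker ∂_2 − rank ∂_3 = (12 − 12) − 0 = 0, and there is no ∂_3, so H_2 ≅ 0.

(K is a triangulation of the real projective plane RP^2.)

H_0 = Z,  H_1 = Z/2,  H_2 = 0.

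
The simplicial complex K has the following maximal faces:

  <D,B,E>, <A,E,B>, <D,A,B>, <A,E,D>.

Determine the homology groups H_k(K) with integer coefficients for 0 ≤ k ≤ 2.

H_0 ≅ Z,  H_1 = 0,  H_2 ≅ Z.

Order the vertices as A < B < D < E. Listing each simplex with vertices in this order, K has dimension 2 with simplices:

  0-simplices (4): A, B, D, E
  1-simplices (6): AB, AD, AE, BD, BE, DE
  2-simplices (4): ABD, ABE, ADE, BDE

giving chain groups C_0 ≅ Z^4, C_1 ≅ Z^6, C_2 ≅ Z^4.

Boundary ∂_1: C_1 → C_0 is given by ∂[p,q] = [q] − [p].
The resulting 4×6 matrix has rank 3, and its Smith normal form has invariant factors (1,1,1).

The boundary map ∂_2: C_2 → C_1 acts by ∂[p,q,r] = [q,r] − [p,r] + [p,q]. For instance
  ∂ADE = DE − AE + AD,
  ∂ABD = BD − AD + AB.
This gives a 6×4 integer matrix of rank 3; reducing to Smith normal form yields diagonal entries (1,1,1).

Now H_k = ker ∂_k / im ∂_{k+1}, so:

  H_0: rank C_0 − rank ∂_1 = 4 − 3 = 1, and the invariant factors of ∂_1 are all 1, so H_0 = Z.
  H_1: rank ker ∂_1 − rank ∂_2 = (6 − 3) − 3 = 0, and the invariant factors of ∂_2 are all 1, so H_1 = 0.
  H_2: rank ker ∂_2 − rank ∂_3 = (4 − 3) − 0 = 1, and there is no ∂_3, so H_2 = Z.

(K is a triangulation of the 2-sphere S^2.)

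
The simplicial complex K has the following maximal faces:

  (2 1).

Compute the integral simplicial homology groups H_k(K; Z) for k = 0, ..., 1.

We work with the vertex ordering 1 < 2. The simplices of K, each written with vertices in increasing order, are:

  0-simplices (2): [1], [2]
  1-simplices (1): [1,2]

giving chain groups C_0 ≅ Z^2, C_1 ≅ Z^1.

Boundary ∂_1: C_1 → C_0 sends each edge [p,q] (with p < q) to q − p.
The resulting 2×1 matrix has rank 1, and its Smith normal form has invariant factors (1).

Computing H_k = (kernel of ∂_k) / (image of ∂_{k+1}):

  H_0: rank C_0 − rank ∂_1 = 2 − 1 = 1, and the invariant factors of ∂_1 are all 1, so H_0 ≅ Z.
  H_1: rank ker ∂_1 − rank ∂_2 = (1 − 1) − 0 = 0, and there is no ∂_2, so H_1 ≅ 0.

H_0 ≅ Z,  H_1 = 0.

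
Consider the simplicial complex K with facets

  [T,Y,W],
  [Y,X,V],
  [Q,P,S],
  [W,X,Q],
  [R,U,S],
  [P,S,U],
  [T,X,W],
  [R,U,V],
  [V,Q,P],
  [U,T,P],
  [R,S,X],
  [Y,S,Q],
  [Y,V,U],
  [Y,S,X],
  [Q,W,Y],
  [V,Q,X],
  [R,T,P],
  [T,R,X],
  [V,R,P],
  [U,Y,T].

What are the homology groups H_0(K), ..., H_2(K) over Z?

K has 10 vertices, 30 edges, 20 triangles.
rank ∂_0 = 0, rank ∂_1 = 9 ⇒ b_0 = 10 − 0 − 9 = 1; all invariant factors of ∂_1 are 1 so no torsion. So H_0 = Z.
rank ∂_1 = 9, rank ∂_2 = 20 ⇒ b_1 = 30 − 9 − 20 = 1; ∂_2 has invariant factor(s) [2] giving torsion. So H_1 = Z ⊕ Z/2.
rank ∂_2 = 20, rank ∂_3 = 0 ⇒ b_2 = 20 − 20 − 0 = 0. So H_2 = 0.

H_0 = Z,  H_1 = Z ⊕ Z/2,  H_2 = 0.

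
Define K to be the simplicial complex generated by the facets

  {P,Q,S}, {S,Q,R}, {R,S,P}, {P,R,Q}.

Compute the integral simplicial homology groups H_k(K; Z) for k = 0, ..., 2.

Fix the vertex order P < Q < R < S and write every simplex with vertices in increasing order. Then dim K = 2 and the simplices of K are:

  0-simplices (4): P, Q, R, S
  1-simplices (6): PQ, PR, PS, QR, QS, RS
  2-simplices (4): PQR, PQS, PRS, QRS

giving chain groups C_0 ≅ Z^4, C_1 ≅ Z^6, C_2 ≅ Z^4.

∂_1: C_1 → C_0 is given by ∂[p,q] = [q] − [p].
The 4×6 boundary matrix has rank 3 and Smith normal form diag(1,1,1).

∂_2: C_2 → C_1 acts by ∂[p,q,r] = [q,r] − [p,r] + [p,q]. For instance
  ∂PRS = RS − PS + PR,
  ∂PQR = QR − PR + PQ.
As a 6×4 matrix over Z this has rank 3, with invariant factors (1,1,1).

Computing H_k = (kernel of ∂_k) / (image of ∂_{k+1}):

  H_0: rank C_0 − rank ∂_1 = 4 − 3 = 1, and the invariant factors of ∂_1 are all 1, so H_0 = Z.
  H_1: rank ker ∂_1 − rank ∂_2 = (6 − 3) − 3 = 0, and the invariant factors of ∂_2 are all 1, so H_1 = 0.
  H_2: rank ker ∂_2 − rank ∂_3 = (4 − 3) − 0 = 1, and there is no ∂_3, so H_2 = Z.

As a check, the Euler characteristic is 4 − 6 + 4 = 2, which agrees with 1 − 0 + 1 = 2.
(K is a triangulation of the 2-sphere S^2.)

H_0 = Z,  H_1 = 0,  H_2 = Z.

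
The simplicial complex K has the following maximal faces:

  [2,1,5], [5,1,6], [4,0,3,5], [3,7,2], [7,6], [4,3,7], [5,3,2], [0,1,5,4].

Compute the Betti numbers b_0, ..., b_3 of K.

b_0 = 1, b_1 = 1, b_2 = 0, b_3 = 0.

Order the vertices as 0 < 1 < 2 < 3 < 4 < 5 < 6 < 7. Listing each simplex with vertices in this order, K has dimension 3 with simplices:

  0-simplices (8): [0], [1], [2], [3], [4], [5], [6], [7]
  1-simplices (18): [0,1], [0,3], [0,4], [0,5], [1,2], [1,4], [1,5], [1,6], [2,3], [2,5], [2,7], [3,4], [3,5], [3,7], [4,5], [4,7], [5,6], [6,7]
  2-simplices (12): [0,1,4], [0,1,5], [0,3,4], [0,3,5], [0,4,5], [1,2,5], [1,4,5], [1,5,6], [2,3,5], [2,3,7], [3,4,5], [3,4,7]
  3-simplices (2): [0,1,4,5], [0,3,4,5]

Hence C_0 ≅ Z^8, C_1 ≅ Z^18, C_2 ≅ Z^12, C_3 ≅ Z^2.

∂_1: C_1 → C_0 maps an edge to its endpoints' difference, ∂[p,q] = q − p.
This gives a 8×18 integer matrix of rank 7; reducing to Smith normal form yields diagonal entries (1,1,1,1,1,1,1).

The boundary map ∂_2: C_2 → C_1 maps a triangle to the signed sum of its edges. For instance
  ∂[0,3,5] = [3,5] − [0,5] + [0,3],
  ∂[1,2,5] = [2,5] − [1,5] + [1,2].
This gives a 18×12 integer matrix of rank 10; reducing to Smith normal form yields diagonal entries (1,1,1,1,1,1,1,1,1,1).

The boundary map ∂_3: C_3 → C_2 sends each 3-simplex σ to the alternating sum Σ_i (−1)^i (σ with its i-th vertex removed). For instance
  ∂[0,3,4,5] = [3,4,5] − [0,4,5] + [0,3,5] − [0,3,4],
  ∂[0,1,4,5] = [1,4,5] − [0,4,5] + [0,1,5] − [0,1,4].
As a 12×2 matrix over Z this has rank 2, with invariant factors (1,1).

Reading off H_k = ker ∂_k / im ∂_{k+1}:

  H_0: rank C_0 − rank ∂_1 = 8 − 7 = 1, and the invariant factors of ∂_1 are all 1, so H_0 = Z.
  H_1: rank ker ∂_1 − rank ∂_2 = (18 − 7) − 10 = 1, and the invariant factors of ∂_2 are all 1, so H_1 = Z.
  H_2: rank ker ∂_2 − rank ∂_3 = (12 − 10) − 2 = 0, and the invariant factors of ∂_3 are all 1, so H_2 = 0.
  H_3: rank ker ∂_3 − rank ∂_4 = (2 − 2) − 0 = 0, and there is no ∂_4, so H_3 = 0.

Hence the Betti numbers are b_0 = 1, b_1 = 1, b_2 = 0, b_3 = 0.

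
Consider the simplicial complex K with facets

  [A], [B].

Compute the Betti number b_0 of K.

K has 2 vertices.
rank ∂_0 = 0, rank ∂_1 = 0 ⇒ b_0 = 2 − 0 − 0 = 2. So H_0 ≅ Z^2.

b_0 = 2.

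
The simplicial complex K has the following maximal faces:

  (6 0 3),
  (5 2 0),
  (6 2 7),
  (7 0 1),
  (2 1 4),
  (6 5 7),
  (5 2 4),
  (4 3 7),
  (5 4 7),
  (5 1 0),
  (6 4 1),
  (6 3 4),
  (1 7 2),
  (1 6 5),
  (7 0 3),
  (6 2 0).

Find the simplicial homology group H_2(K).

H_2 = Z.

Order the vertices as 0 < 1 < 2 < 3 < 4 < 5 < 6 < 7. Listing each simplex with vertices in this order, K has dimension 2 with simplices:

  0-simplices (8): [0], [1], [2], [3], [4], [5], [6], [7]
  1-simplices (24): (24 of them)
  2-simplices (16): [0,1,5], [0,1,7], [0,2,5], [0,2,6], [0,3,6], [0,3,7], [1,2,4], [1,2,7], [1,4,6], [1,5,6], [2,4,5], [2,6,7], [3,4,6], [3,4,7], [4,5,7], [5,6,7]

so the chain groups are C_0 ≅ Z^8, C_1 ≅ Z^24, C_2 ≅ Z^16.

Boundary ∂_1: C_1 → C_0 maps an edge to its endpoints' difference, ∂[p,q] = q − p.
The resulting 8×24 matrix has rank 7, and its Smith normal form has invariant factors (1,1,1,1,1,1,1).

Boundary ∂_2: C_2 → C_1 sends each 2-simplex [p,q,r] to [q,r] − [p,r] + [p,q]. For instance
  ∂[1,5,6] = [5,6] − [1,6] + [1,5],
  ∂[0,2,6] = [2,6] − [0,6] + [0,2].
The 24×16 boundary matrix has rank 15 and Smith normal form diag(1,1,1,1,1,1,1,1,1,1,1,1,1,1,1).

From H_k ≅ ker(∂_k) / im(∂_{k+1}) we obtain:

  H_2: rank ker ∂_2 − rank ∂_3 = (16 − 15) − 0 = 1, and there is no ∂_3, so H_2 = Z.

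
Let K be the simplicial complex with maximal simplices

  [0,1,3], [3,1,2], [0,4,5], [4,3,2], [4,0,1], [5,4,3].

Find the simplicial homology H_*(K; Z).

Order the vertices as 0 < 1 < 2 < 3 < 4 < 5. Listing each simplex with vertices in this order, K has dimension 2 with simplices:

  0-simplices (6): [0], [1], [2], [3], [4], [5]
  1-simplices (12): [0,1], [0,3], [0,4], [0,5], [1,2], [1,3], [1,4], [2,3], [2,4], [3,4], [3,5], [4,5]
  2-simplices (6): [0,1,3], [0,1,4], [0,4,5], [1,2,3], [2,3,4], [3,4,5]

so the chain groups are C_0 ≅ Z^6, C_1 ≅ Z^12, C_2 ≅ Z^6.

Boundary ∂_1: C_1 → C_0 sends each edge [p,q] (with p < q) to q − p. For instance
  ∂[0,1] = [1] − [0].
As a 6×12 matrix over Z this has rank 5, with invariant factors (1,1,1,1,1).

Boundary ∂_2: C_2 → C_1 maps a triangle to the signed sum of its edges. For instance
  ∂[0,4,5] = [4,5] − [0,5] + [0,4],
  ∂[0,1,4] = [1,4] − [0,4] + [0,1].
As a 12×6 matrix over Z this has rank 6, with invariant factors (1,1,1,1,1,1).

Now H_k = ker ∂_k / im ∂_{k+1}, so:

  H_0: rank C_0 − rank ∂_1 = 6 − 5 = 1, and the invariant factors of ∂_1 are all 1, so H_0 = Z.
  H_1: rank ker ∂_1 − rank ∂_2 = (12 − 5) − 6 = 1, and the invariant factors of ∂_2 are all 1, so H_1 = Z.
  H_2: rank ker ∂_2 − rank ∂_3 = (6 − 6) − 0 = 0, and there is no ∂_3, so H_2 = 0.

H_0 ≅ Z,  H_1 ≅ Z,  H_2 = 0.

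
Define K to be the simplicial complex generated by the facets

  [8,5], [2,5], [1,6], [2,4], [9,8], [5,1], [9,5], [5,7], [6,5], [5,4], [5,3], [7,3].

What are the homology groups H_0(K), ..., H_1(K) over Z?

K has 9 vertices, 12 edges.
rank ∂_0 = 0, rank ∂_1 = 8 ⇒ b_0 = 9 − 0 − 8 = 1; all invariant factors of ∂_1 are 1 so no torsion. So H_0 = Z.
rank ∂_1 = 8, rank ∂_2 = 0 ⇒ b_1 = 12 − 8 − 0 = 4. So H_1 = Z^4.

H_0 ≅ Z,  H_1 ≅ Z^4.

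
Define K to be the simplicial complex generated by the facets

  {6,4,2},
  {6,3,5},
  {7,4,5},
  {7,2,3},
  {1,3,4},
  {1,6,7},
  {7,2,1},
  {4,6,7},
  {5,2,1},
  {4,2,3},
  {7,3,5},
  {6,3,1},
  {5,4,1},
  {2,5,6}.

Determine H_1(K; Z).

We work with the vertex ordering 1 < 2 < 3 < 4 < 5 < 6 < 7. The simplices of K, each written with vertices in increasing order, are:

  0-simplices (7): [1], [2], [3], [4], [5], [6], [7]
  1-simplices (21): [1,2], [1,3], [1,4], [1,5], [1,6], [1,7], [2,3], [2,4], [2,5], [2,6], [2,7], [3,4], [3,5], [3,6], [3,7], [4,5], [4,6], [4,7], [5,6], [5,7], [6,7]
  2-simplices (14): [1,2,5], [1,2,7], [1,3,4], [1,3,6], [1,4,5], [1,6,7], [2,3,4], [2,3,7], [2,4,6], [2,5,6], [3,5,6], [3,5,7], [4,5,7], [4,6,7]

giving chain groups C_0 ≅ Z^7, C_1 ≅ Z^21, C_2 ≅ Z^14.

The boundary map ∂_1: C_1 → C_0 maps an edge to its endpoints' difference, ∂[p,q] = q − p. For instance
  ∂[3,4] = [4] − [3].
The 7×21 boundary matrix has rank 6 and Smith normal form diag(1,1,1,1,1,1).

Boundary ∂_2: C_2 → C_1 acts by ∂[p,q,r] = [q,r] − [p,r] + [p,q]. For instance
  ∂[1,2,5] = [2,5] − [1,5] + [1,2],
  ∂[4,5,7] = [5,7] − [4,7] + [4,5].
The 21×14 boundary matrix has rank 13 and Smith normal form diag(1,1,1,1,1,1,1,1,1,1,1,1,1).

Reading off H_k = ker ∂_k / im ∂_{k+1}:

  H_1: rank ker ∂_1 − rank ∂_2 = (21 − 6) − 13 = 2, and the invariant factors of ∂_2 are all 1, so H_1 ≅ Z^2.

H_1 ≅ Z^2.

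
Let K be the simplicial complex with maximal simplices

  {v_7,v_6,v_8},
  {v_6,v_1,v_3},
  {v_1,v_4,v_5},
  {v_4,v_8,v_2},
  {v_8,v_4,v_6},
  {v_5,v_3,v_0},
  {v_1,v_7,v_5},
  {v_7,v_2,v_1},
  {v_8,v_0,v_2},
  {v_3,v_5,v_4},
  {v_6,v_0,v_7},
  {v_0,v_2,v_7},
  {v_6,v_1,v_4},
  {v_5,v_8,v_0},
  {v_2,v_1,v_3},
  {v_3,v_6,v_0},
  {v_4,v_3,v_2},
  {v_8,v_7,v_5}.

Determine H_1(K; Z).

H_1 = Z ⊕ Z/2.

Fix the vertex order v_0 < v_1 < v_2 < v_3 < v_4 < v_5 < v_6 < v_7 < v_8 and write every simplex with vertices in increasing order. Then dim K = 2 and the simplices of K are:

  0-simplices (9): [v_0], [v_1], [v_2], [v_3], [v_4], [v_5], [v_6], [v_7], [v_8]
  1-simplices (27): (27 of them)
  2-simplices (18): (18 of them)

so the chain groups are C_0 ≅ Z^9, C_1 ≅ Z^27, C_2 ≅ Z^18.

The boundary map ∂_1: C_1 → C_0 sends each edge [p,q] (with p < q) to q − p. For instance
  ∂[v_6,v_8] = [v_8] − [v_6].
This gives a 9×27 integer matrix of rank 8; reducing to Smith normal form yields diagonal entries (1,1,1,1,1,1,1,1).

∂_2: C_2 → C_1 sends each 2-simplex [p,q,r] to [q,r] − [p,r] + [p,q]. For instance
  ∂[v_2,v_3,v_4] = [v_3,v_4] − [v_2,v_4] + [v_2,v_3],
  ∂[v_0,v_6,v_7] = [v_6,v_7] − [v_0,v_7] + [v_0,v_6].
This gives a 27×18 integer matrix of rank 18; reducing to Smith normal form yields diagonal entries (1,1,1,1,1,1,1,1,1,1,1,1,1,1,1,1,1,2).

Computing H_k = (kernel of ∂_k) / (image of ∂_{k+1}):

  H_1: rank ker ∂_1 − rank ∂_2 = (27 − 8) − 18 = 1, and ∂_2 has invariant factor 2 > 1, so H_1 ≅ Z ⊕ Z/2.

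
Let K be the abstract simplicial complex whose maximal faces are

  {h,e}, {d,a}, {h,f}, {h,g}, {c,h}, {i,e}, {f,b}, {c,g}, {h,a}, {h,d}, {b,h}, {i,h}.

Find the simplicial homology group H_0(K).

We work with the vertex ordering a < b < c < d < e < f < g < h < i. The simplices of K, each written with vertices in increasing order, are:

  0-simplices (9): a, b, c, d, e, f, g, h, i
  1-simplices (12): ad, ah, bf, bh, cg, ch, dh, eh, ei, fh, gh, hi

Hence C_0 ≅ Z^9, C_1 ≅ Z^12.

∂_1: C_1 → C_0 maps an edge to its endpoints' difference, ∂[p,q] = q − p.
The 9×12 boundary matrix has rank 8 and Smith normal form diag(1,1,1,1,1,1,1,1).

Now H_k = ker ∂_k / im ∂_{k+1}, so:

  H_0: rank C_0 − rank ∂_1 = 9 − 8 = 1, and the invariant factors of ∂_1 are all 1, so H_0 ≅ Z.

H_0 = Z.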